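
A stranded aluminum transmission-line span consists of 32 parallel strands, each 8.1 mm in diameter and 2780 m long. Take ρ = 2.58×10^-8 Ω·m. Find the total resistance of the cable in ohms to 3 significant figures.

0.0435 Ω

A_strand = π(4.0500e-03 m)² = 5.153e-05 m²
R_strand = ρL/A = (2.58×10^-8)(2780)/(5.153e-05) = 1.392 Ω
R_total = R_strand/N = 1.392/32 = 0.0435 Ω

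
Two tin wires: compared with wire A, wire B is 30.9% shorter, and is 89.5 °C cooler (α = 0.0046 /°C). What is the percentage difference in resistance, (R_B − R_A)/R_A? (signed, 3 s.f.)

R ∝ ρL/d² with ρ ∝ (1+αΔT), so R_B/R_A = (1 − 30.9/100) × (1 − 0.0046×89.5)
= 0.691 × 0.5883 = 0.4065
(R_B − R_A)/R_A = 0.4065 − 1 = -59.3%

-59.3%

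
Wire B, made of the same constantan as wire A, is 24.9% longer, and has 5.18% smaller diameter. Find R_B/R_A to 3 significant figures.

R ∝ L/d², so R_B/R_A = (1 + 24.9/100) × (1 − 5.18/100)⁻²
= 1.249 × 1.112 = 1.39

1.39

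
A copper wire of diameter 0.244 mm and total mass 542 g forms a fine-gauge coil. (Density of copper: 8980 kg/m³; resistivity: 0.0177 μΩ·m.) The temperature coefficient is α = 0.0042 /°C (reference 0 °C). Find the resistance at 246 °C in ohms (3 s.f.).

993 Ω

ρ = 0.0177 μΩ·m = 1.77×10^-8 Ω·m
A = π(d/2)² = π(1.2200e-04 m)² = 4.6759e-08 m²
L = m/(density·A) = 0.542/(8980×4.6759e-08) = 1291 m
R = ρL/A = (1.77×10^-8)(1291)/(4.6759e-08) = 488.6 Ω
R(246 °C) = 488.6 × (1 + 0.0042×246) = 993 Ω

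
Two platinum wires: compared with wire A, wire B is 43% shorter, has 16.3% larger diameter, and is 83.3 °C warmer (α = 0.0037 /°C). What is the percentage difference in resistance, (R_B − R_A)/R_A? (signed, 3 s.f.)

R ∝ ρL/d² with ρ ∝ (1+αΔT), so R_B/R_A = (1 − 43/100) × (1 + 16.3/100)⁻² × (1 + 0.0037×83.3)
= 0.57 × 0.7393 × 1.308 = 0.5513
(R_B − R_A)/R_A = 0.5513 − 1 = -44.9%

-44.9%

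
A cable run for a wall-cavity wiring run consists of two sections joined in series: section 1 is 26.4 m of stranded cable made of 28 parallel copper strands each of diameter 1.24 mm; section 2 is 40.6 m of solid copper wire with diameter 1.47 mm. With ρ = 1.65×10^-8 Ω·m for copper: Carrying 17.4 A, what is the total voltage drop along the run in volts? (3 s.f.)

7.09 V

Section 1: A_strand = π(6.2000e-04)² = 1.208e-06 m²; R₁ = ρL/(N·A_s) = (1.65×10^-8)(26.4)/(28×1.208e-06) = 0.01288 Ω
Section 2: A = π(d/2)² = π(7.3500e-04 m)² = 1.697e-06 m²
R₂ = (1.65×10^-8)(40.6)/(1.697e-06) = 0.3947 Ω
R = R₁ + R₂ = 0.4076 Ω
V = IR = 17.4 × 0.4076 = 7.09 V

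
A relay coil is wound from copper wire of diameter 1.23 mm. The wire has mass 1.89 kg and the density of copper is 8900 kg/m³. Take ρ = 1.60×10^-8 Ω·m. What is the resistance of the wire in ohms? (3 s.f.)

2.41 Ω

A = π(d/2)² = π(6.1500e-04 m)² = 1.1882e-06 m²
L = m/(density·A) = 1.89/(8900×1.1882e-06) = 178.7 m
R = ρL/A = (1.60×10^-8)(178.7)/(1.1882e-06) = 2.41 Ω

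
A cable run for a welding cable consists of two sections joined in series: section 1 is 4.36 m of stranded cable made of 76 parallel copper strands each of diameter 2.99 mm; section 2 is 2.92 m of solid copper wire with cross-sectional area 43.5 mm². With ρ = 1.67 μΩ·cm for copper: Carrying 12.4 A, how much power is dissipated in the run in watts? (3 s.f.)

0.193 W

ρ = 1.67 μΩ·cm = 1.67×10^-8 Ω·m
Section 1: A_strand = π(1.4950e-03)² = 7.022e-06 m²; R₁ = ρL/(N·A_s) = (1.67×10^-8)(4.36)/(76×7.022e-06) = 1.364×10^-4 Ω
Section 2: A = 43.5 mm² = 4.350e-05 m²
R₂ = (1.67×10^-8)(2.92)/(4.350e-05) = 0.001121 Ω
R = R₁ + R₂ = 0.001257 Ω
P = I²R = (12.4)² × 0.001257 = 0.193 W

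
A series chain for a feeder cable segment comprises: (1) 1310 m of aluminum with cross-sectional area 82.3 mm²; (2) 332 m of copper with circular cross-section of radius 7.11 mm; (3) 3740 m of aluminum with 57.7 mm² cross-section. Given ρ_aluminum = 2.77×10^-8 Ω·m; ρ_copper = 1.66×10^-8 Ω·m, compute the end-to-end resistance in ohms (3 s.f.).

Seg 1: A = 82.3 mm² = 8.230e-05 m²
R_1 = (2.77×10^-8)(1310)/(8.230e-05) = 0.4409 Ω
Seg 2: A = πr² = π(7.1100e-03 m)² = 1.588e-04 m²
R_2 = (1.66×10^-8)(332)/(1.588e-04) = 0.0347 Ω
Seg 3: A = 57.7 mm² = 5.770e-05 m²
R_3 = (2.77×10^-8)(3740)/(5.770e-05) = 1.795 Ω
R_total = R_1 + R_2 + R_3 = 2.27 Ω

2.27 Ω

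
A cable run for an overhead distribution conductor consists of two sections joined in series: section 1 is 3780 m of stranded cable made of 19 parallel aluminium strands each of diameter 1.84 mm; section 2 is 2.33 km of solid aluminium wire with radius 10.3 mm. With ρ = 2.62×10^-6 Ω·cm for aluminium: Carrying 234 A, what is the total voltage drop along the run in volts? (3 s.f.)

502 V

ρ = 2.62×10^-6 Ω·cm = 2.62×10^-8 Ω·m
Section 1: A_strand = π(9.2000e-04)² = 2.659e-06 m²; R₁ = ρL/(N·A_s) = (2.62×10^-8)(3780)/(19×2.659e-06) = 1.96 Ω
Section 2: A = πr² = π(1.0300e-02 m)² = 3.333e-04 m²
R₂ = (2.62×10^-8)(2330)/(3.333e-04) = 0.1832 Ω
R = R₁ + R₂ = 2.143 Ω
V = IR = 234 × 2.143 = 502 V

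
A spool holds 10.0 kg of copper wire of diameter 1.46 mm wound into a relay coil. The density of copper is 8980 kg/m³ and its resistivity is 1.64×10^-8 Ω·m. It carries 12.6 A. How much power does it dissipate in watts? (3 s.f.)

1030 W

A = π(d/2)² = π(7.3000e-04 m)² = 1.6742e-06 m²
L = m/(density·A) = 10/(8980×1.6742e-06) = 665.2 m
R = ρL/A = (1.64×10^-8)(665.2)/(1.6742e-06) = 6.516 Ω
P = I²R = (12.6)² × 6.516 = 1030 W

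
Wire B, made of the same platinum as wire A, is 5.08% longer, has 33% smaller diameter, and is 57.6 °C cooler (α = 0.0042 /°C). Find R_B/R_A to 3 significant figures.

1.77

R ∝ ρL/d² with ρ ∝ (1+αΔT), so R_B/R_A = (1 + 5.08/100) × (1 − 33/100)⁻² × (1 − 0.0042×57.6)
= 1.051 × 2.228 × 0.7581 = 1.77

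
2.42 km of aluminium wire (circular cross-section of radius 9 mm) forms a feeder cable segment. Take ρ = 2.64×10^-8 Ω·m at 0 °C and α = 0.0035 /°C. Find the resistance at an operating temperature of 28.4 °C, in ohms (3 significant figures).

0.276 Ω

A = πr² = π(9.0000e-03 m)² = 2.545e-04 m²
R₍0°C₎ = ρL/A = (2.64×10^-8)(2420)/(2.545e-04) = 0.2511 Ω
R = R₀(1 + αΔT) = 0.2511(1 + 0.0035×28.4) = 0.276 Ω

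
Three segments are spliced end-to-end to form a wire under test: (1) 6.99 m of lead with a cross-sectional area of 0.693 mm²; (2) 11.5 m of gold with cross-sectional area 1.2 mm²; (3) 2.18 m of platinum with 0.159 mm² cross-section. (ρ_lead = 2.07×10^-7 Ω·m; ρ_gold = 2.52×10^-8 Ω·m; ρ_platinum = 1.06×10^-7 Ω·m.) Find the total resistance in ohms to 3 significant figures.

Seg 1: A = 0.693 mm² = 6.930e-07 m²
R_1 = (2.07×10^-7)(6.99)/(6.930e-07) = 2.088 Ω
Seg 2: A = 1.2 mm² = 1.200e-06 m²
R_2 = (2.52×10^-8)(11.5)/(1.200e-06) = 0.2415 Ω
Seg 3: A = 0.159 mm² = 1.590e-07 m²
R_3 = (1.06×10^-7)(2.18)/(1.590e-07) = 1.453 Ω
R_total = R_1 + R_2 + R_3 = 3.78 Ω

3.78 Ω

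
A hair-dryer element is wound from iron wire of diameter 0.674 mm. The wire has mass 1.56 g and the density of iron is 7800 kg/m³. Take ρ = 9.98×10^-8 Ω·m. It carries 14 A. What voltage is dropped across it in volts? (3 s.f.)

2.20 V

A = π(d/2)² = π(3.3700e-04 m)² = 3.5679e-07 m²
L = m/(density·A) = 0.00156/(7800×3.5679e-07) = 0.5606 m
R = ρL/A = (9.98×10^-8)(0.5606)/(3.5679e-07) = 0.1568 Ω
V = IR = 14 × 0.1568 = 2.20 V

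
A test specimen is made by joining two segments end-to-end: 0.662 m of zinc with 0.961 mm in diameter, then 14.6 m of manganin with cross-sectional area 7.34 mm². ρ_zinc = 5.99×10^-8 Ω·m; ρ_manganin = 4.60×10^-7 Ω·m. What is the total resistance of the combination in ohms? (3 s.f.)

Segment 1: A = π(d/2)² = π(4.8050e-04 m)² = 7.253e-07 m²
R₁ = ρL/A = (5.99×10^-8)(0.662)/(7.253e-07) = 0.05467 Ω
Segment 2: A = 7.34 mm² = 7.340e-06 m²
R₂ = (4.60×10^-7)(14.6)/(7.340e-06) = 0.915 Ω
R = R₁ + R₂ = 0.970 Ω

0.970 Ω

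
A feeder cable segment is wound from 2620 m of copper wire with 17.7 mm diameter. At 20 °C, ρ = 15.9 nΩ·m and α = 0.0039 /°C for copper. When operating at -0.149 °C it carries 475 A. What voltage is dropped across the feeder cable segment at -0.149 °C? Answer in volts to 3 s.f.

ρ = 15.9 nΩ·m = 1.59×10^-8 Ω·m
A = π(d/2)² = π(8.8500e-03 m)² = 2.461e-04 m²
R₍20₎ = ρL/A = (1.59×10^-8)(2620)/(2.461e-04) = 0.1693 Ω
R₍-0.149₎ = R₍20₎(1 + αΔT) = 0.1693 × (1 + 0.0039×-20.1) = 0.156 Ω
V = IR = 475 × 0.156 = 74.1 V

74.1 V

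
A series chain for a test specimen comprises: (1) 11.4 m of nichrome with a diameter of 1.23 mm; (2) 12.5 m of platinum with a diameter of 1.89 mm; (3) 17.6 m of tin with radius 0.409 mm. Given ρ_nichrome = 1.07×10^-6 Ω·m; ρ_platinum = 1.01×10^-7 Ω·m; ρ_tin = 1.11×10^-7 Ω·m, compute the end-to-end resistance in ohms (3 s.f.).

14.4 Ω

Seg 1: A = π(d/2)² = π(6.1500e-04 m)² = 1.188e-06 m²
R_1 = (1.07×10^-6)(11.4)/(1.188e-06) = 10.27 Ω
Seg 2: A = π(d/2)² = π(9.4500e-04 m)² = 2.806e-06 m²
R_2 = (1.01×10^-7)(12.5)/(2.806e-06) = 0.45 Ω
Seg 3: A = πr² = π(4.0900e-04 m)² = 5.255e-07 m²
R_3 = (1.11×10^-7)(17.6)/(5.255e-07) = 3.717 Ω
R_total = R_1 + R_2 + R_3 = 14.4 Ω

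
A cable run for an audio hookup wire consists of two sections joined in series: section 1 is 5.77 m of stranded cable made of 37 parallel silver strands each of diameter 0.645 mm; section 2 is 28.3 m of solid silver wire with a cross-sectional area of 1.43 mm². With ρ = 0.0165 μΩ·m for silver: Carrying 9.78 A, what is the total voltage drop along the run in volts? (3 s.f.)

ρ = 0.0165 μΩ·m = 1.65×10^-8 Ω·m
Section 1: A_strand = π(3.2250e-04)² = 3.267e-07 m²; R₁ = ρL/(N·A_s) = (1.65×10^-8)(5.77)/(37×3.267e-07) = 0.007875 Ω
Section 2: A = 1.43 mm² = 1.430e-06 m²
R₂ = (1.65×10^-8)(28.3)/(1.430e-06) = 0.3265 Ω
R = R₁ + R₂ = 0.3344 Ω
V = IR = 9.78 × 0.3344 = 3.27 V

3.27 V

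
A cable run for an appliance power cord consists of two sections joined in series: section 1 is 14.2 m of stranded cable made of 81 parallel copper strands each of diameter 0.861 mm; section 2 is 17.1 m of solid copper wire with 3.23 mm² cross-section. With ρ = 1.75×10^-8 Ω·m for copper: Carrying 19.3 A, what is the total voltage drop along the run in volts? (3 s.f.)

1.89 V

Section 1: A_strand = π(4.3050e-04)² = 5.822e-07 m²; R₁ = ρL/(N·A_s) = (1.75×10^-8)(14.2)/(81×5.822e-07) = 0.005269 Ω
Section 2: A = 3.23 mm² = 3.230e-06 m²
R₂ = (1.75×10^-8)(17.1)/(3.230e-06) = 0.09265 Ω
R = R₁ + R₂ = 0.09792 Ω
V = IR = 19.3 × 0.09792 = 1.89 V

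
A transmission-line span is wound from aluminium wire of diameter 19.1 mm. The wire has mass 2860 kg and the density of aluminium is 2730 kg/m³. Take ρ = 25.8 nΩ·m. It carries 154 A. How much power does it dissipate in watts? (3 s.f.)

ρ = 25.8 nΩ·m = 2.58×10^-8 Ω·m
A = π(d/2)² = π(9.5500e-03 m)² = 2.8652e-04 m²
L = m/(density·A) = 2860/(2730×2.8652e-04) = 3656 m
R = ρL/A = (2.58×10^-8)(3656)/(2.8652e-04) = 0.3292 Ω
P = I²R = (154)² × 0.3292 = 7810 W

7810 W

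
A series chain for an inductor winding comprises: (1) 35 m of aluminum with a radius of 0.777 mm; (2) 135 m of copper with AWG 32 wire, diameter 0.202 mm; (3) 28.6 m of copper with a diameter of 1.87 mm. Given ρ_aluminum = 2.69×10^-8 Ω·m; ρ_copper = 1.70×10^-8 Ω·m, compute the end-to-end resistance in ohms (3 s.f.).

72.3 Ω

Seg 1: A = πr² = π(7.7700e-04 m)² = 1.897e-06 m²
R_1 = (2.69×10^-8)(35)/(1.897e-06) = 0.4964 Ω
Seg 2: A = π(0.202/2 mm)² = π(1.0100e-04 m)² = 3.205e-08 m²
R_2 = (1.70×10^-8)(135)/(3.205e-08) = 71.61 Ω
Seg 3: A = π(d/2)² = π(9.3500e-04 m)² = 2.746e-06 m²
R_3 = (1.70×10^-8)(28.6)/(2.746e-06) = 0.177 Ω
R_total = R_1 + R_2 + R_3 = 72.3 Ω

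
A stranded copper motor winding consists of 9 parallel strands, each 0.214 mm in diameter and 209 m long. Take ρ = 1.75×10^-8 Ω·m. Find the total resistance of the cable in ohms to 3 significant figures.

11.3 Ω

A_strand = π(1.0700e-04 m)² = 3.597e-08 m²
R_strand = ρL/A = (1.75×10^-8)(209)/(3.597e-08) = 101.7 Ω
R_total = R_strand/N = 101.7/9 = 11.3 Ω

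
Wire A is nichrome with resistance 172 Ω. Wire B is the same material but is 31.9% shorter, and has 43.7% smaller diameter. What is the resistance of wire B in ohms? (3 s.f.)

370 Ω

R ∝ L/d², so R_B/R_A = (1 − 31.9/100) × (1 − 43.7/100)⁻²
= 0.681 × 3.155 = 2.148
R_B = 2.148 × 172 = 370 Ω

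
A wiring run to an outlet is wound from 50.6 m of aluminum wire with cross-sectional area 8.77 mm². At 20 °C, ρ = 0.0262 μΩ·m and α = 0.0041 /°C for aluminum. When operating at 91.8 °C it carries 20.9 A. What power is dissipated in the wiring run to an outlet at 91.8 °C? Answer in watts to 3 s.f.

ρ = 0.0262 μΩ·m = 2.62×10^-8 Ω·m
A = 8.77 mm² = 8.770e-06 m²
R₍20₎ = ρL/A = (2.62×10^-8)(50.6)/(8.770e-06) = 0.1512 Ω
R₍91.8₎ = R₍20₎(1 + αΔT) = 0.1512 × (1 + 0.0041×71.8) = 0.1957 Ω
P = I²R = (20.9)² × 0.1957 = 85.5 W

85.5 W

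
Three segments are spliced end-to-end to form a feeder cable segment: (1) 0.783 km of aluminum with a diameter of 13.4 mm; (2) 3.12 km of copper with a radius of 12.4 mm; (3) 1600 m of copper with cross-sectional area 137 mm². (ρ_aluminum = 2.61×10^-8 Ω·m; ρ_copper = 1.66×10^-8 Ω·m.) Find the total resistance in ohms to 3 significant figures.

0.446 Ω

Seg 1: A = π(d/2)² = π(6.7000e-03 m)² = 1.410e-04 m²
R_1 = (2.61×10^-8)(783)/(1.410e-04) = 0.1449 Ω
Seg 2: A = πr² = π(1.2400e-02 m)² = 4.831e-04 m²
R_2 = (1.66×10^-8)(3120)/(4.831e-04) = 0.1072 Ω
Seg 3: A = 137 mm² = 1.370e-04 m²
R_3 = (1.66×10^-8)(1600)/(1.370e-04) = 0.1939 Ω
R_total = R_1 + R_2 + R_3 = 0.446 Ω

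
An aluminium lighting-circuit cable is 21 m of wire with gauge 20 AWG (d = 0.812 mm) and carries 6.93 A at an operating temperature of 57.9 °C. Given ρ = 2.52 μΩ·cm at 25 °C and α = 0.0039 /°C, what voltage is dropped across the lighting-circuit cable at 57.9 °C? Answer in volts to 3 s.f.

ρ = 2.52 μΩ·cm = 2.52×10^-8 Ω·m
A = π(0.812/2 mm)² = π(4.0600e-04 m)² = 5.178e-07 m²
R₍25₎ = ρL/A = (2.52×10^-8)(21)/(5.178e-07) = 1.022 Ω
R₍57.9₎ = R₍25₎(1 + αΔT) = 1.022 × (1 + 0.0039×32.9) = 1.153 Ω
V = IR = 6.93 × 1.153 = 7.99 V

7.99 V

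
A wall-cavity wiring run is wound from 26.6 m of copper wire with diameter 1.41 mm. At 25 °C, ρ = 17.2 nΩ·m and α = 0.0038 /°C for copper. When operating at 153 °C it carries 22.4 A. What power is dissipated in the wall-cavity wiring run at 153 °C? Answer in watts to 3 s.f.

ρ = 17.2 nΩ·m = 1.72×10^-8 Ω·m
A = π(d/2)² = π(7.0500e-04 m)² = 1.561e-06 m²
R₍25₎ = ρL/A = (1.72×10^-8)(26.6)/(1.561e-06) = 0.293 Ω
R₍153₎ = R₍25₎(1 + αΔT) = 0.293 × (1 + 0.0038×128) = 0.4355 Ω
P = I²R = (22.4)² × 0.4355 = 219 W

219 W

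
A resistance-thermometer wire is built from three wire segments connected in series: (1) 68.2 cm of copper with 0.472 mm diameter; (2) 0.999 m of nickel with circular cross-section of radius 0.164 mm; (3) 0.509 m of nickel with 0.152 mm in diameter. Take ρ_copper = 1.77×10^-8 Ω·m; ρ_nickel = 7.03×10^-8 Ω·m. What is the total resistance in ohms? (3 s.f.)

Seg 1: A = π(d/2)² = π(2.3600e-04 m)² = 1.750e-07 m²
R_1 = (1.77×10^-8)(0.682)/(1.750e-07) = 0.06899 Ω
Seg 2: A = πr² = π(1.6400e-04 m)² = 8.450e-08 m²
R_2 = (7.03×10^-8)(0.999)/(8.450e-08) = 0.8312 Ω
Seg 3: A = π(d/2)² = π(7.6000e-05 m)² = 1.815e-08 m²
R_3 = (7.03×10^-8)(0.509)/(1.815e-08) = 1.972 Ω
R_total = R_1 + R_2 + R_3 = 2.87 Ω

2.87 Ω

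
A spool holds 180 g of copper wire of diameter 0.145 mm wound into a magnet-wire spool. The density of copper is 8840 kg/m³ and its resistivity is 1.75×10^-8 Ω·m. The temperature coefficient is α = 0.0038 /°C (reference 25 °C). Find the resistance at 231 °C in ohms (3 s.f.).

A = π(d/2)² = π(7.2500e-05 m)² = 1.6513e-08 m²
L = m/(density·A) = 0.18/(8840×1.6513e-08) = 1233 m
R = ρL/A = (1.75×10^-8)(1233)/(1.6513e-08) = 1307 Ω
R(231 °C) = 1307 × (1 + 0.0038×206) = 2330 Ω

2330 Ω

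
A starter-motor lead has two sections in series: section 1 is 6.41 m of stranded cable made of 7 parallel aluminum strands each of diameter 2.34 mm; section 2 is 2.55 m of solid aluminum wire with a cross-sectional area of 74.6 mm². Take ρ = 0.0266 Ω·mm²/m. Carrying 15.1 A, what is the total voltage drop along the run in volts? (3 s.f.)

ρ = 0.0266 Ω·mm²/m = 2.66×10^-8 Ω·m
Section 1: A_strand = π(1.1700e-03)² = 4.301e-06 m²; R₁ = ρL/(N·A_s) = (2.66×10^-8)(6.41)/(7×4.301e-06) = 0.005664 Ω
Section 2: A = 74.6 mm² = 7.460e-05 m²
R₂ = (2.66×10^-8)(2.55)/(7.460e-05) = 9.092×10^-4 Ω
R = R₁ + R₂ = 0.006573 Ω
V = IR = 15.1 × 0.006573 = 0.0993 V

0.0993 V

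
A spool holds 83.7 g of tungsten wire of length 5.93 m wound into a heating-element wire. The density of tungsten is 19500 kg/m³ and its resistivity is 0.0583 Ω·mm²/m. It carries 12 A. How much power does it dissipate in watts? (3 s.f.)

ρ = 0.0583 Ω·mm²/m = 5.83×10^-8 Ω·m
A = m/(density·L) = 0.0837/(19500×5.93) = 7.2383e-07 m²
R = ρL/A = (5.83×10^-8)(5.93)/(7.2383e-07) = 0.4776 Ω
P = I²R = (12)² × 0.4776 = 68.8 W

68.8 W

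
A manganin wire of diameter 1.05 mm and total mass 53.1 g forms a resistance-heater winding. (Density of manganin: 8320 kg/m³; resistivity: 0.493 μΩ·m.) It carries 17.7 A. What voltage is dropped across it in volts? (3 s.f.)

ρ = 0.493 μΩ·m = 4.93×10^-7 Ω·m
A = π(d/2)² = π(5.2500e-04 m)² = 8.6590e-07 m²
L = m/(density·A) = 0.0531/(8320×8.6590e-07) = 7.371 m
R = ρL/A = (4.93×10^-7)(7.371)/(8.6590e-07) = 4.196 Ω
V = IR = 17.7 × 4.196 = 74.3 V

74.3 V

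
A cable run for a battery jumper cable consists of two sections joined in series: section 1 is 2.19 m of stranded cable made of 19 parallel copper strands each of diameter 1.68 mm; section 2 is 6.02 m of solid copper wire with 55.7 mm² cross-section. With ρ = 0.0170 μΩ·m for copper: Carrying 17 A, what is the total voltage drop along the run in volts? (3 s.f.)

0.0463 V

ρ = 0.0170 μΩ·m = 1.70×10^-8 Ω·m
Section 1: A_strand = π(8.4000e-04)² = 2.217e-06 m²; R₁ = ρL/(N·A_s) = (1.70×10^-8)(2.19)/(19×2.217e-06) = 8.840×10^-4 Ω
Section 2: A = 55.7 mm² = 5.570e-05 m²
R₂ = (1.70×10^-8)(6.02)/(5.570e-05) = 0.001837 Ω
R = R₁ + R₂ = 0.002721 Ω
V = IR = 17 × 0.002721 = 0.0463 V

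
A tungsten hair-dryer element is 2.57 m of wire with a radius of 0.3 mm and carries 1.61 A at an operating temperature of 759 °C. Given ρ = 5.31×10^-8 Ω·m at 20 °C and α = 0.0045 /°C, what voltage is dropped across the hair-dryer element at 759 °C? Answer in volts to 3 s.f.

3.36 V

A = πr² = π(3.0000e-04 m)² = 2.827e-07 m²
R₍20₎ = ρL/A = (5.31×10^-8)(2.57)/(2.827e-07) = 0.4827 Ω
R₍759₎ = R₍20₎(1 + αΔT) = 0.4827 × (1 + 0.0045×739) = 2.088 Ω
V = IR = 1.61 × 2.088 = 3.36 V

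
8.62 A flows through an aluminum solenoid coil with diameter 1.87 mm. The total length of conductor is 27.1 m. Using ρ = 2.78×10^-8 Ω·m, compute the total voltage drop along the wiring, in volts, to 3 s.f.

A = π(d/2)² = π(9.3500e-04 m)² = 2.746e-06 m²
R = ρL/A = (2.78×10^-8)(27.1)/(2.746e-06) = 0.2743 Ω
V = IR = 8.62 × 0.2743 = 2.36 V

2.36 V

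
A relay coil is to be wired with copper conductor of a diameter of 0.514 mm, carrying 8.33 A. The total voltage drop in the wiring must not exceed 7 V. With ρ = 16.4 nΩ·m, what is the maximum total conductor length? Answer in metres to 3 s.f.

10.6 m

ρ = 16.4 nΩ·m = 1.64×10^-8 Ω·m
A = π(d/2)² = π(2.5700e-04 m)² = 2.075e-07 m²
L_max = V_max·A/(1·ρI) = (7)(2.075e-07)/(1.64×10^-8×8.33) = 10.6 m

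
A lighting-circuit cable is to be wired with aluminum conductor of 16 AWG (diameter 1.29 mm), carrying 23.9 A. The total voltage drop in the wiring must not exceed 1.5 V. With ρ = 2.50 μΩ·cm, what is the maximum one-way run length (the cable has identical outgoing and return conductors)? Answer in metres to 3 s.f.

1.64 m

ρ = 2.50 μΩ·cm = 2.50×10^-8 Ω·m
A = π(1.29/2 mm)² = π(6.4500e-04 m)² = 1.307e-06 m²
L_max = V_max·A/(2·ρI) = (1.5)(1.307e-06)/(2×2.50×10^-8×23.9) = 1.64 m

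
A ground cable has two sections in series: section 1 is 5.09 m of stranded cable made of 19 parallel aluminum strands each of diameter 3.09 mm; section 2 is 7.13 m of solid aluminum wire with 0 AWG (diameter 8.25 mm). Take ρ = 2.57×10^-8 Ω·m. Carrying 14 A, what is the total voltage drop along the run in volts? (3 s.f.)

0.0608 V

Section 1: A_strand = π(1.5450e-03)² = 7.499e-06 m²; R₁ = ρL/(N·A_s) = (2.57×10^-8)(5.09)/(19×7.499e-06) = 9.181×10^-4 Ω
Section 2: A = π(8.25/2 mm)² = π(4.1250e-03 m)² = 5.346e-05 m²
R₂ = (2.57×10^-8)(7.13)/(5.346e-05) = 0.003428 Ω
R = R₁ + R₂ = 0.004346 Ω
V = IR = 14 × 0.004346 = 0.0608 V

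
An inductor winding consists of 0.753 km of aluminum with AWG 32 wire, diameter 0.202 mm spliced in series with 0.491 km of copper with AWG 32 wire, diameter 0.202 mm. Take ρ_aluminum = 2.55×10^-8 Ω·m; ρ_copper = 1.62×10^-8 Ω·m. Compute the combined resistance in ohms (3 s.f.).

Segment 1: A = π(0.202/2 mm)² = π(1.0100e-04 m)² = 3.205e-08 m²
R₁ = ρL/A = (2.55×10^-8)(753)/(3.205e-08) = 599.2 Ω
R₂ = (1.62×10^-8)(491)/(3.205e-08) = 248.2 Ω
R = R₁ + R₂ = 847 Ω

847 Ω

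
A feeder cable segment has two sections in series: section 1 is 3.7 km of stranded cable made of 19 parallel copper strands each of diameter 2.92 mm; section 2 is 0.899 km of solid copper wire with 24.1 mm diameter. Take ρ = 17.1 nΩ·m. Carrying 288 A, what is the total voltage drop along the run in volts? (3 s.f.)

ρ = 17.1 nΩ·m = 1.71×10^-8 Ω·m
Section 1: A_strand = π(1.4600e-03)² = 6.697e-06 m²; R₁ = ρL/(N·A_s) = (1.71×10^-8)(3700)/(19×6.697e-06) = 0.4973 Ω
Section 2: A = π(d/2)² = π(1.2050e-02 m)² = 4.562e-04 m²
R₂ = (1.71×10^-8)(899)/(4.562e-04) = 0.0337 Ω
R = R₁ + R₂ = 0.531 Ω
V = IR = 288 × 0.531 = 153 V

153 V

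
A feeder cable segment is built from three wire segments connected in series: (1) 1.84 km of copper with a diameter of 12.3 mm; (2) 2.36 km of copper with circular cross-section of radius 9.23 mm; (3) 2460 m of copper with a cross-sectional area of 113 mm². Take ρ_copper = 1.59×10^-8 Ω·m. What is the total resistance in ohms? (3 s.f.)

0.733 Ω

Seg 1: A = π(d/2)² = π(6.1500e-03 m)² = 1.188e-04 m²
R_1 = (1.59×10^-8)(1840)/(1.188e-04) = 0.2462 Ω
Seg 2: A = πr² = π(9.2300e-03 m)² = 2.676e-04 m²
R_2 = (1.59×10^-8)(2360)/(2.676e-04) = 0.1402 Ω
Seg 3: A = 113 mm² = 1.130e-04 m²
R_3 = (1.59×10^-8)(2460)/(1.130e-04) = 0.3461 Ω
R_total = R_1 + R_2 + R_3 = 0.733 Ω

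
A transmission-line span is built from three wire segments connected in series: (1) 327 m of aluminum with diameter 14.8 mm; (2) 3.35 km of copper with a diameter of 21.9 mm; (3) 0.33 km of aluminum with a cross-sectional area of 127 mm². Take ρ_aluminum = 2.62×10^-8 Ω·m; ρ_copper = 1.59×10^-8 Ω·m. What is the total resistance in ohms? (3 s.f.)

0.259 Ω

Seg 1: A = π(d/2)² = π(7.4000e-03 m)² = 1.720e-04 m²
R_1 = (2.62×10^-8)(327)/(1.720e-04) = 0.0498 Ω
Seg 2: A = π(d/2)² = π(1.0950e-02 m)² = 3.767e-04 m²
R_2 = (1.59×10^-8)(3350)/(3.767e-04) = 0.1414 Ω
Seg 3: A = 127 mm² = 1.270e-04 m²
R_3 = (2.62×10^-8)(330)/(1.270e-04) = 0.06808 Ω
R_total = R_1 + R_2 + R_3 = 0.259 Ω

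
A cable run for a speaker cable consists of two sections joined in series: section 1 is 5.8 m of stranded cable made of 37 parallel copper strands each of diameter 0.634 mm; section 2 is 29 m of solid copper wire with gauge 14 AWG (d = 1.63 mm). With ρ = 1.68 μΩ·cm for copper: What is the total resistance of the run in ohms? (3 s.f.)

ρ = 1.68 μΩ·cm = 1.68×10^-8 Ω·m
Section 1: A_strand = π(3.1700e-04)² = 3.157e-07 m²; R₁ = ρL/(N·A_s) = (1.68×10^-8)(5.8)/(37×3.157e-07) = 0.008342 Ω
Section 2: A = π(1.63/2 mm)² = π(8.1500e-04 m)² = 2.087e-06 m²
R₂ = (1.68×10^-8)(29)/(2.087e-06) = 0.2335 Ω
R = R₁ + R₂ = 0.242 Ω

0.242 Ω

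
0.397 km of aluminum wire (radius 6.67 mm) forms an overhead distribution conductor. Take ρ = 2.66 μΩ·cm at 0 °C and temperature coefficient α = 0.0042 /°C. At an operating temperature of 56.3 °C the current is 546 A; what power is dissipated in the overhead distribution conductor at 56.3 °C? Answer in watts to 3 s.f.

ρ = 2.66 μΩ·cm = 2.66×10^-8 Ω·m
A = πr² = π(6.6700e-03 m)² = 1.398e-04 m²
R₍0₎ = ρL/A = (2.66×10^-8)(397)/(1.398e-04) = 0.07556 Ω
R₍56.3₎ = R₍0₎(1 + αΔT) = 0.07556 × (1 + 0.0042×56.3) = 0.09342 Ω
P = I²R = (546)² × 0.09342 = 27900 W

27900 W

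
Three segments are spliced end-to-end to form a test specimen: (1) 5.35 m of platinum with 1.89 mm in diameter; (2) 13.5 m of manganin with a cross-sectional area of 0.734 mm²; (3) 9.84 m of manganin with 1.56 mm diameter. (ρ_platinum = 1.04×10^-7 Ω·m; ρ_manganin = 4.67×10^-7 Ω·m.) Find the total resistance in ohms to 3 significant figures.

11.2 Ω

Seg 1: A = π(d/2)² = π(9.4500e-04 m)² = 2.806e-06 m²
R_1 = (1.04×10^-7)(5.35)/(2.806e-06) = 0.1983 Ω
Seg 2: A = 0.734 mm² = 7.340e-07 m²
R_2 = (4.67×10^-7)(13.5)/(7.340e-07) = 8.589 Ω
Seg 3: A = π(d/2)² = π(7.8000e-04 m)² = 1.911e-06 m²
R_3 = (4.67×10^-7)(9.84)/(1.911e-06) = 2.404 Ω
R_total = R_1 + R_2 + R_3 = 11.2 Ω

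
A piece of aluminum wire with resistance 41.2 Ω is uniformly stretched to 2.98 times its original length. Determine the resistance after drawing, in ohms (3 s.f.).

Volume constant ⇒ A' = A/k with k = 2.98. R' = ρ(kL)/(A/k) = k²R.
R' = 8.88 × 41.2 = 366 Ω

366 Ω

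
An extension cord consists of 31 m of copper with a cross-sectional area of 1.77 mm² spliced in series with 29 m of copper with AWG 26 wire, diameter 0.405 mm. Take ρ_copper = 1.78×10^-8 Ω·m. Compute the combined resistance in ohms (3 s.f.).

Segment 1: A = 1.77 mm² = 1.770e-06 m²
R₁ = ρL/A = (1.78×10^-8)(31)/(1.770e-06) = 0.3118 Ω
Segment 2: A = π(0.405/2 mm)² = π(2.0250e-04 m)² = 1.288e-07 m²
R₂ = (1.78×10^-8)(29)/(1.288e-07) = 4.007 Ω
R = R₁ + R₂ = 4.32 Ω

4.32 Ω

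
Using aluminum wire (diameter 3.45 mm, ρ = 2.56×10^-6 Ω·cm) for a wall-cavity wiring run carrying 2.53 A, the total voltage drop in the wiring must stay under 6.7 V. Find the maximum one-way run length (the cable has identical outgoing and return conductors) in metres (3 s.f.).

ρ = 2.56×10^-6 Ω·cm = 2.56×10^-8 Ω·m
A = π(d/2)² = π(1.7250e-03 m)² = 9.348e-06 m²
L_max = V_max·A/(2·ρI) = (6.7)(9.348e-06)/(2×2.56×10^-8×2.53) = 484 m

484 m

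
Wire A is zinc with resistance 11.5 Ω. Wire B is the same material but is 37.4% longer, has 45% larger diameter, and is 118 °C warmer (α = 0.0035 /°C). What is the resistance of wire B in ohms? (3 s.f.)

R ∝ ρL/d² with ρ ∝ (1+αΔT), so R_B/R_A = (1 + 37.4/100) × (1 + 45/100)⁻² × (1 + 0.0035×118)
= 1.374 × 0.4756 × 1.413 = 0.9234
R_B = 0.9234 × 11.5 = 10.6 Ω

10.6 Ω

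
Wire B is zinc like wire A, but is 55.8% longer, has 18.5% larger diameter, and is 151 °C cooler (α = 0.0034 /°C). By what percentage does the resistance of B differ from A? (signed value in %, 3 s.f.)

-46.0%

R ∝ ρL/d² with ρ ∝ (1+αΔT), so R_B/R_A = (1 + 55.8/100) × (1 + 18.5/100)⁻² × (1 − 0.0034×151)
= 1.558 × 0.7121 × 0.4866 = 0.5399
(R_B − R_A)/R_A = 0.5399 − 1 = -46.0%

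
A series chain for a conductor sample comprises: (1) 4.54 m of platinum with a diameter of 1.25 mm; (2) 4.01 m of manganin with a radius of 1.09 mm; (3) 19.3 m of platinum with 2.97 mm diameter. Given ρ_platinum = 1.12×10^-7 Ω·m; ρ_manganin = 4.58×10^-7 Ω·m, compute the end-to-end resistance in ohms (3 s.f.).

Seg 1: A = π(d/2)² = π(6.2500e-04 m)² = 1.227e-06 m²
R_1 = (1.12×10^-7)(4.54)/(1.227e-06) = 0.4143 Ω
Seg 2: A = πr² = π(1.0900e-03 m)² = 3.733e-06 m²
R_2 = (4.58×10^-7)(4.01)/(3.733e-06) = 0.492 Ω
Seg 3: A = π(d/2)² = π(1.4850e-03 m)² = 6.928e-06 m²
R_3 = (1.12×10^-7)(19.3)/(6.928e-06) = 0.312 Ω
R_total = R_1 + R_2 + R_3 = 1.22 Ω

1.22 Ω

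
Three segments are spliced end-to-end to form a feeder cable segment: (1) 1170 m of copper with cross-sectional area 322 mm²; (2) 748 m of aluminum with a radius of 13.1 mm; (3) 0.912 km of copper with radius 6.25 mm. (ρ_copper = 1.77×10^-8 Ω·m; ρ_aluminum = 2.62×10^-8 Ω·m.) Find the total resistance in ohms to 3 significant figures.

0.232 Ω

Seg 1: A = 322 mm² = 3.220e-04 m²
R_1 = (1.77×10^-8)(1170)/(3.220e-04) = 0.06431 Ω
Seg 2: A = πr² = π(1.3100e-02 m)² = 5.391e-04 m²
R_2 = (2.62×10^-8)(748)/(5.391e-04) = 0.03635 Ω
Seg 3: A = πr² = π(6.2500e-03 m)² = 1.227e-04 m²
R_3 = (1.77×10^-8)(912)/(1.227e-04) = 0.1315 Ω
R_total = R_1 + R_2 + R_3 = 0.232 Ω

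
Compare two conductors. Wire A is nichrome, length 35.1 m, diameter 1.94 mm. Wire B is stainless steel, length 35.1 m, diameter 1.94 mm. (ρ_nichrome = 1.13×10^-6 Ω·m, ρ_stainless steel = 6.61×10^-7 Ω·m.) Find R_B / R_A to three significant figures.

R ∝ ρL/d², so R_B/R_A = (ρ_B/ρ_A)
= (6.61×10^-7/1.13×10^-6) = 0.585

0.585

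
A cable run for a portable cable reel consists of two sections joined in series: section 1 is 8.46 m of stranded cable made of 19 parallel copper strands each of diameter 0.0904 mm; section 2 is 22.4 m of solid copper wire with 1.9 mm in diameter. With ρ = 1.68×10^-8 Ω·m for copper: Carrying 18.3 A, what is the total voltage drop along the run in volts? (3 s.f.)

23.8 V

Section 1: A_strand = π(4.5200e-05)² = 6.418e-09 m²; R₁ = ρL/(N·A_s) = (1.68×10^-8)(8.46)/(19×6.418e-09) = 1.165 Ω
Section 2: A = π(d/2)² = π(9.5000e-04 m)² = 2.835e-06 m²
R₂ = (1.68×10^-8)(22.4)/(2.835e-06) = 0.1327 Ω
R = R₁ + R₂ = 1.298 Ω
V = IR = 18.3 × 1.298 = 23.8 V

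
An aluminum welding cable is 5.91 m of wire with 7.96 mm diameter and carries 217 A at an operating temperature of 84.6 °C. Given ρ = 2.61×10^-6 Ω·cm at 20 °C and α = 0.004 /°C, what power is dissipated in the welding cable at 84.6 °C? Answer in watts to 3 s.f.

184 W

ρ = 2.61×10^-6 Ω·cm = 2.61×10^-8 Ω·m
A = π(d/2)² = π(3.9800e-03 m)² = 4.976e-05 m²
R₍20₎ = ρL/A = (2.61×10^-8)(5.91)/(4.976e-05) = 0.0031 Ω
R₍84.6₎ = R₍20₎(1 + αΔT) = 0.0031 × (1 + 0.004×64.6) = 0.003901 Ω
P = I²R = (217)² × 0.003901 = 184 W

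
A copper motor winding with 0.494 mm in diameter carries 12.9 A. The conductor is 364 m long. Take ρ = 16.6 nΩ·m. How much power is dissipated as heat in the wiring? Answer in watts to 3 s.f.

5250 W

ρ = 16.6 nΩ·m = 1.66×10^-8 Ω·m
A = π(d/2)² = π(2.4700e-04 m)² = 1.917e-07 m²
R = ρL/A = (1.66×10^-8)(364)/(1.917e-07) = 31.53 Ω
P = I²R = (12.9)² × 31.53 = 5250 W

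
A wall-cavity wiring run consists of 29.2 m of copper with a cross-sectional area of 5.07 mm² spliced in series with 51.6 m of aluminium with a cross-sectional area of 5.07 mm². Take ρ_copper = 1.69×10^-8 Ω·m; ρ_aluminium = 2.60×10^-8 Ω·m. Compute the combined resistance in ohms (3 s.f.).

Segment 1: A = 5.07 mm² = 5.070e-06 m²
R₁ = ρL/A = (1.69×10^-8)(29.2)/(5.070e-06) = 0.09733 Ω
R₂ = (2.60×10^-8)(51.6)/(5.070e-06) = 0.2646 Ω
R = R₁ + R₂ = 0.362 Ω

0.362 Ω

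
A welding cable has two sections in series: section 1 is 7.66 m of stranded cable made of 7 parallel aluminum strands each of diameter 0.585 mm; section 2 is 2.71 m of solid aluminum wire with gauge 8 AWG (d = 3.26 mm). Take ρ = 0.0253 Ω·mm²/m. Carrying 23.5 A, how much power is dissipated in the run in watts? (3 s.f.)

ρ = 0.0253 Ω·mm²/m = 2.53×10^-8 Ω·m
Section 1: A_strand = π(2.9250e-04)² = 2.688e-07 m²; R₁ = ρL/(N·A_s) = (2.53×10^-8)(7.66)/(7×2.688e-07) = 0.103 Ω
Section 2: A = π(3.26/2 mm)² = π(1.6300e-03 m)² = 8.347e-06 m²
R₂ = (2.53×10^-8)(2.71)/(8.347e-06) = 0.008214 Ω
R = R₁ + R₂ = 0.1112 Ω
P = I²R = (23.5)² × 0.1112 = 61.4 W

61.4 W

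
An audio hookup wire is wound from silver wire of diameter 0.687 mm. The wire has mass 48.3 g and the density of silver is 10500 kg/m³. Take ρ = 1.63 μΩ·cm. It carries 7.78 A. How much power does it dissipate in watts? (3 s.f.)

ρ = 1.63 μΩ·cm = 1.63×10^-8 Ω·m
A = π(d/2)² = π(3.4350e-04 m)² = 3.7068e-07 m²
L = m/(density·A) = 0.0483/(10500×3.7068e-07) = 12.41 m
R = ρL/A = (1.63×10^-8)(12.41)/(3.7068e-07) = 0.5457 Ω
P = I²R = (7.78)² × 0.5457 = 33.0 W

33.0 W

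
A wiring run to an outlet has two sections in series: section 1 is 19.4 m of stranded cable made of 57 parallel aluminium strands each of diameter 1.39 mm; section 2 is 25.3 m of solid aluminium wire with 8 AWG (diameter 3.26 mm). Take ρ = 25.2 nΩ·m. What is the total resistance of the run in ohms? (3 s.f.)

0.0820 Ω

ρ = 25.2 nΩ·m = 2.52×10^-8 Ω·m
Section 1: A_strand = π(6.9500e-04)² = 1.517e-06 m²; R₁ = ρL/(N·A_s) = (2.52×10^-8)(19.4)/(57×1.517e-06) = 0.005652 Ω
Section 2: A = π(3.26/2 mm)² = π(1.6300e-03 m)² = 8.347e-06 m²
R₂ = (2.52×10^-8)(25.3)/(8.347e-06) = 0.07638 Ω
R = R₁ + R₂ = 0.0820 Ω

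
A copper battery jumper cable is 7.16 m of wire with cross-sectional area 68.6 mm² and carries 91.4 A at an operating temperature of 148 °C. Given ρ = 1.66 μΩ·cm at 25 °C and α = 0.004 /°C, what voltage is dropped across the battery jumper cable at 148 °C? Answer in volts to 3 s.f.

ρ = 1.66 μΩ·cm = 1.66×10^-8 Ω·m
A = 68.6 mm² = 6.860e-05 m²
R₍25₎ = ρL/A = (1.66×10^-8)(7.16)/(6.860e-05) = 0.001733 Ω
R₍148₎ = R₍25₎(1 + αΔT) = 0.001733 × (1 + 0.004×123) = 0.002585 Ω
V = IR = 91.4 × 0.002585 = 0.236 V

0.236 V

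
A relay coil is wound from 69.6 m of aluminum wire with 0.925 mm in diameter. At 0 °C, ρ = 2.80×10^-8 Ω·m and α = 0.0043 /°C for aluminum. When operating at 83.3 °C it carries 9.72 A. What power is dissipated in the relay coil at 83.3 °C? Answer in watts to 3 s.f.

A = π(d/2)² = π(4.6250e-04 m)² = 6.720e-07 m²
R₍0₎ = ρL/A = (2.80×10^-8)(69.6)/(6.720e-07) = 2.9 Ω
R₍83.3₎ = R₍0₎(1 + αΔT) = 2.9 × (1 + 0.0043×83.3) = 3.939 Ω
P = I²R = (9.72)² × 3.939 = 372 W

372 W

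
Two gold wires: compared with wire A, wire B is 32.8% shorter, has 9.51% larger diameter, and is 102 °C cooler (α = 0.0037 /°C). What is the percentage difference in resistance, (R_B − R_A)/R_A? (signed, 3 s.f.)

-65.1%

R ∝ ρL/d² with ρ ∝ (1+αΔT), so R_B/R_A = (1 − 32.8/100) × (1 + 9.51/100)⁻² × (1 − 0.0037×102)
= 0.672 × 0.8339 × 0.6226 = 0.3489
(R_B − R_A)/R_A = 0.3489 − 1 = -65.1%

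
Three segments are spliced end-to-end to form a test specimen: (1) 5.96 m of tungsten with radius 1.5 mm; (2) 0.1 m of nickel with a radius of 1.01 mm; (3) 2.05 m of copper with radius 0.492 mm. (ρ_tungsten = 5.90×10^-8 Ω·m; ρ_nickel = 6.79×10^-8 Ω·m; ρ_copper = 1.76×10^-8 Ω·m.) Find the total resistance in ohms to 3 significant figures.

0.0993 Ω

Seg 1: A = πr² = π(1.5000e-03 m)² = 7.069e-06 m²
R_1 = (5.90×10^-8)(5.96)/(7.069e-06) = 0.04975 Ω
Seg 2: A = πr² = π(1.0100e-03 m)² = 3.205e-06 m²
R_2 = (6.79×10^-8)(0.1)/(3.205e-06) = 0.002119 Ω
Seg 3: A = πr² = π(4.9200e-04 m)² = 7.605e-07 m²
R_3 = (1.76×10^-8)(2.05)/(7.605e-07) = 0.04744 Ω
R_total = R_1 + R_2 + R_3 = 0.0993 Ω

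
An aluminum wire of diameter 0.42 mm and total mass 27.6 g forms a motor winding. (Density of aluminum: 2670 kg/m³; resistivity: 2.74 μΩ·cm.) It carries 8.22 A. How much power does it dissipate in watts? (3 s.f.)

ρ = 2.74 μΩ·cm = 2.74×10^-8 Ω·m
A = π(d/2)² = π(2.1000e-04 m)² = 1.3854e-07 m²
L = m/(density·A) = 0.0276/(2670×1.3854e-07) = 74.61 m
R = ρL/A = (2.74×10^-8)(74.61)/(1.3854e-07) = 14.76 Ω
P = I²R = (8.22)² × 14.76 = 997 W

997 W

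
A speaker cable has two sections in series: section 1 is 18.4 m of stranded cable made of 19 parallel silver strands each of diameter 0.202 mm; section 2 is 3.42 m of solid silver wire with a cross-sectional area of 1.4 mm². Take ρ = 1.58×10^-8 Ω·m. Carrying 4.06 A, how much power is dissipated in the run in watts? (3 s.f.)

Section 1: A_strand = π(1.0100e-04)² = 3.205e-08 m²; R₁ = ρL/(N·A_s) = (1.58×10^-8)(18.4)/(19×3.205e-08) = 0.4775 Ω
Section 2: A = 1.4 mm² = 1.400e-06 m²
R₂ = (1.58×10^-8)(3.42)/(1.400e-06) = 0.0386 Ω
R = R₁ + R₂ = 0.516 Ω
P = I²R = (4.06)² × 0.516 = 8.51 W

8.51 W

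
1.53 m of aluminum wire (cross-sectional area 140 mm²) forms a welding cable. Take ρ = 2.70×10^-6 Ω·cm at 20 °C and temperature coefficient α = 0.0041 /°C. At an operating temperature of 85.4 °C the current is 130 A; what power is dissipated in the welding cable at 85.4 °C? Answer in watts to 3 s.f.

6.32 W

ρ = 2.70×10^-6 Ω·cm = 2.70×10^-8 Ω·m
A = 140 mm² = 1.400e-04 m²
R₍20₎ = ρL/A = (2.70×10^-8)(1.53)/(1.400e-04) = 2.951×10^-4 Ω
R₍85.4₎ = R₍20₎(1 + αΔT) = 2.951×10^-4 × (1 + 0.0041×65.4) = 3.742×10^-4 Ω
P = I²R = (130)² × 3.742×10^-4 = 6.32 W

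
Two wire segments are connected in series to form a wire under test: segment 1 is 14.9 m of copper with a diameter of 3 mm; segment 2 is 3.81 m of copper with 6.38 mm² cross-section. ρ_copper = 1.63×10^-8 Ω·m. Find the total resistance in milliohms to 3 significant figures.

44.1 mΩ

Segment 1: A = π(d/2)² = π(1.5000e-03 m)² = 7.069e-06 m²
R₁ = ρL/A = (1.63×10^-8)(14.9)/(7.069e-06) = 0.03436 Ω
Segment 2: A = 6.38 mm² = 6.380e-06 m²
R₂ = (1.63×10^-8)(3.81)/(6.380e-06) = 0.009734 Ω
R = R₁ + R₂ = 44.1 mΩ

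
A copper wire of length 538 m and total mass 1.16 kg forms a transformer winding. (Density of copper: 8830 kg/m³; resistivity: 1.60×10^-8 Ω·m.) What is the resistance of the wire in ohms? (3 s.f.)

35.3 Ω

A = m/(density·L) = 1.16/(8830×538) = 2.4418e-07 m²
R = ρL/A = (1.60×10^-8)(538)/(2.4418e-07) = 35.3 Ω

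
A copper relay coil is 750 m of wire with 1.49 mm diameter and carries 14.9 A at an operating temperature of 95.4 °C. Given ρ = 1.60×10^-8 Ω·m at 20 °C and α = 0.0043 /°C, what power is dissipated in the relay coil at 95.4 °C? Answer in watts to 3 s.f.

A = π(d/2)² = π(7.4500e-04 m)² = 1.744e-06 m²
R₍20₎ = ρL/A = (1.60×10^-8)(750)/(1.744e-06) = 6.882 Ω
R₍95.4₎ = R₍20₎(1 + αΔT) = 6.882 × (1 + 0.0043×75.4) = 9.113 Ω
P = I²R = (14.9)² × 9.113 = 2020 W

2020 W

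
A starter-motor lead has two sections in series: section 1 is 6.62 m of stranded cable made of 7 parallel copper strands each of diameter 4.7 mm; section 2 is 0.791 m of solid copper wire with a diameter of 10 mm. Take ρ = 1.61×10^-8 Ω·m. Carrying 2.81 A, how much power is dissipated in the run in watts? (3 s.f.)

Section 1: A_strand = π(2.3500e-03)² = 1.735e-05 m²; R₁ = ρL/(N·A_s) = (1.61×10^-8)(6.62)/(7×1.735e-05) = 8.776×10^-4 Ω
Section 2: A = π(d/2)² = π(5.0000e-03 m)² = 7.854e-05 m²
R₂ = (1.61×10^-8)(0.791)/(7.854e-05) = 1.621×10^-4 Ω
R = R₁ + R₂ = 0.00104 Ω
P = I²R = (2.81)² × 0.00104 = 0.00821 W

0.00821 W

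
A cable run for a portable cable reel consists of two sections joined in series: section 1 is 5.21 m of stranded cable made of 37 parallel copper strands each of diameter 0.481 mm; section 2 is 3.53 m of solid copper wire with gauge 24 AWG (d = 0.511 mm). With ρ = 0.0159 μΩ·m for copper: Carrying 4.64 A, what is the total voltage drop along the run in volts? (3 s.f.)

1.33 V

ρ = 0.0159 μΩ·m = 1.59×10^-8 Ω·m
Section 1: A_strand = π(2.4050e-04)² = 1.817e-07 m²; R₁ = ρL/(N·A_s) = (1.59×10^-8)(5.21)/(37×1.817e-07) = 0.01232 Ω
Section 2: A = π(0.511/2 mm)² = π(2.5550e-04 m)² = 2.051e-07 m²
R₂ = (1.59×10^-8)(3.53)/(2.051e-07) = 0.2737 Ω
R = R₁ + R₂ = 0.286 Ω
V = IR = 4.64 × 0.286 = 1.33 V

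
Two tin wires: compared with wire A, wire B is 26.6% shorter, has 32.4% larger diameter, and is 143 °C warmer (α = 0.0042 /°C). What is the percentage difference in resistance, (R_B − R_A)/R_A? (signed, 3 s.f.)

R ∝ ρL/d² with ρ ∝ (1+αΔT), so R_B/R_A = (1 − 26.6/100) × (1 + 32.4/100)⁻² × (1 + 0.0042×143)
= 0.734 × 0.5705 × 1.601 = 0.6702
(R_B − R_A)/R_A = 0.6702 − 1 = -33.0%

-33.0%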